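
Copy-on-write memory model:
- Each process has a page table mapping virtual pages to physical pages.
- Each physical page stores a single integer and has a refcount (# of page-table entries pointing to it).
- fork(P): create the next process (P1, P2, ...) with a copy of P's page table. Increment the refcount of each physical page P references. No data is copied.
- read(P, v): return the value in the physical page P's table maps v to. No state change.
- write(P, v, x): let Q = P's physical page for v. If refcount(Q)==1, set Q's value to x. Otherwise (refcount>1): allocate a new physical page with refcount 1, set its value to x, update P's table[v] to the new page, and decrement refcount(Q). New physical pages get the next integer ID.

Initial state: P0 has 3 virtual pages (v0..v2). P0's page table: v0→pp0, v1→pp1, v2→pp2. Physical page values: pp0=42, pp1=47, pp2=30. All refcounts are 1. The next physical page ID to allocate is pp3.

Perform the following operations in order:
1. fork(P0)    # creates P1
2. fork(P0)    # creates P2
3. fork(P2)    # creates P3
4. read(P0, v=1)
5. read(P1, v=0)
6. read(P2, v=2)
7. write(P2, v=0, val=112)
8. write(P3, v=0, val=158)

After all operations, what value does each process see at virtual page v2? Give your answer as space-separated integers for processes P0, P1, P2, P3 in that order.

Answer: 30 30 30 30

Derivation:
Op 1: fork(P0) -> P1. 3 ppages; refcounts: pp0:2 pp1:2 pp2:2
Op 2: fork(P0) -> P2. 3 ppages; refcounts: pp0:3 pp1:3 pp2:3
Op 3: fork(P2) -> P3. 3 ppages; refcounts: pp0:4 pp1:4 pp2:4
Op 4: read(P0, v1) -> 47. No state change.
Op 5: read(P1, v0) -> 42. No state change.
Op 6: read(P2, v2) -> 30. No state change.
Op 7: write(P2, v0, 112). refcount(pp0)=4>1 -> COPY to pp3. 4 ppages; refcounts: pp0:3 pp1:4 pp2:4 pp3:1
Op 8: write(P3, v0, 158). refcount(pp0)=3>1 -> COPY to pp4. 5 ppages; refcounts: pp0:2 pp1:4 pp2:4 pp3:1 pp4:1
P0: v2 -> pp2 = 30
P1: v2 -> pp2 = 30
P2: v2 -> pp2 = 30
P3: v2 -> pp2 = 30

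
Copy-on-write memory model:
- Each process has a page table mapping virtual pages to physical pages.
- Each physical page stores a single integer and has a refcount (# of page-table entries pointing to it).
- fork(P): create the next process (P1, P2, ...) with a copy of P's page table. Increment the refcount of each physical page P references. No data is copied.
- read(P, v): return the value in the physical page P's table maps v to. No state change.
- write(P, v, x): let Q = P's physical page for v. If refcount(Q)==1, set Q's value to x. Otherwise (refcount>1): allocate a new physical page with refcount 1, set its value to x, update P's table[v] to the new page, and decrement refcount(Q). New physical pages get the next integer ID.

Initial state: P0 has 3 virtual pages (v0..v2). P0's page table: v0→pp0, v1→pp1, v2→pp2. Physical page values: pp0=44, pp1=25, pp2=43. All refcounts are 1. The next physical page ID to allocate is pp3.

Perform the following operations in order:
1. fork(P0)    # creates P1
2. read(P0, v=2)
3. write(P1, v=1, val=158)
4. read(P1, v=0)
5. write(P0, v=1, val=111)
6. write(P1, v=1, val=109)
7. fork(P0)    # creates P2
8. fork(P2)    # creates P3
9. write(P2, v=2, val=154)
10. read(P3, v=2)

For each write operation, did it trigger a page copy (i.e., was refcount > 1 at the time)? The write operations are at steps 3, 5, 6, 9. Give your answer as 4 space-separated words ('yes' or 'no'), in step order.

Op 1: fork(P0) -> P1. 3 ppages; refcounts: pp0:2 pp1:2 pp2:2
Op 2: read(P0, v2) -> 43. No state change.
Op 3: write(P1, v1, 158). refcount(pp1)=2>1 -> COPY to pp3. 4 ppages; refcounts: pp0:2 pp1:1 pp2:2 pp3:1
Op 4: read(P1, v0) -> 44. No state change.
Op 5: write(P0, v1, 111). refcount(pp1)=1 -> write in place. 4 ppages; refcounts: pp0:2 pp1:1 pp2:2 pp3:1
Op 6: write(P1, v1, 109). refcount(pp3)=1 -> write in place. 4 ppages; refcounts: pp0:2 pp1:1 pp2:2 pp3:1
Op 7: fork(P0) -> P2. 4 ppages; refcounts: pp0:3 pp1:2 pp2:3 pp3:1
Op 8: fork(P2) -> P3. 4 ppages; refcounts: pp0:4 pp1:3 pp2:4 pp3:1
Op 9: write(P2, v2, 154). refcount(pp2)=4>1 -> COPY to pp4. 5 ppages; refcounts: pp0:4 pp1:3 pp2:3 pp3:1 pp4:1
Op 10: read(P3, v2) -> 43. No state change.

yes no no yes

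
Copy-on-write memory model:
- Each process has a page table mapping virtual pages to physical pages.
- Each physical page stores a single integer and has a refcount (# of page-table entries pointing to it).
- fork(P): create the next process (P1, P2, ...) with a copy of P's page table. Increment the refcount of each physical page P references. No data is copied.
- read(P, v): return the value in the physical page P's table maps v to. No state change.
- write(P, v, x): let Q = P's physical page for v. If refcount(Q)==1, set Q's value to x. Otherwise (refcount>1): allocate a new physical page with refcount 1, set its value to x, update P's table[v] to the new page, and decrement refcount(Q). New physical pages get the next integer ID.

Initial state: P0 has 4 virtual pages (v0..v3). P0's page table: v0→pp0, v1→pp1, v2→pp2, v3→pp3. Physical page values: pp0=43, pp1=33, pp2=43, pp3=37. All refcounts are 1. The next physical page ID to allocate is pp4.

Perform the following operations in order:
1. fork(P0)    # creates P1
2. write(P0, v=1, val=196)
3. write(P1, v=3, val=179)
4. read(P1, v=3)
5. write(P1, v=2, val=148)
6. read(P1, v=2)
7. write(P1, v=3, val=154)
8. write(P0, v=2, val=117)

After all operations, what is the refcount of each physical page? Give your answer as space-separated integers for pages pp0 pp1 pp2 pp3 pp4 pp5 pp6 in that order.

Op 1: fork(P0) -> P1. 4 ppages; refcounts: pp0:2 pp1:2 pp2:2 pp3:2
Op 2: write(P0, v1, 196). refcount(pp1)=2>1 -> COPY to pp4. 5 ppages; refcounts: pp0:2 pp1:1 pp2:2 pp3:2 pp4:1
Op 3: write(P1, v3, 179). refcount(pp3)=2>1 -> COPY to pp5. 6 ppages; refcounts: pp0:2 pp1:1 pp2:2 pp3:1 pp4:1 pp5:1
Op 4: read(P1, v3) -> 179. No state change.
Op 5: write(P1, v2, 148). refcount(pp2)=2>1 -> COPY to pp6. 7 ppages; refcounts: pp0:2 pp1:1 pp2:1 pp3:1 pp4:1 pp5:1 pp6:1
Op 6: read(P1, v2) -> 148. No state change.
Op 7: write(P1, v3, 154). refcount(pp5)=1 -> write in place. 7 ppages; refcounts: pp0:2 pp1:1 pp2:1 pp3:1 pp4:1 pp5:1 pp6:1
Op 8: write(P0, v2, 117). refcount(pp2)=1 -> write in place. 7 ppages; refcounts: pp0:2 pp1:1 pp2:1 pp3:1 pp4:1 pp5:1 pp6:1

Answer: 2 1 1 1 1 1 1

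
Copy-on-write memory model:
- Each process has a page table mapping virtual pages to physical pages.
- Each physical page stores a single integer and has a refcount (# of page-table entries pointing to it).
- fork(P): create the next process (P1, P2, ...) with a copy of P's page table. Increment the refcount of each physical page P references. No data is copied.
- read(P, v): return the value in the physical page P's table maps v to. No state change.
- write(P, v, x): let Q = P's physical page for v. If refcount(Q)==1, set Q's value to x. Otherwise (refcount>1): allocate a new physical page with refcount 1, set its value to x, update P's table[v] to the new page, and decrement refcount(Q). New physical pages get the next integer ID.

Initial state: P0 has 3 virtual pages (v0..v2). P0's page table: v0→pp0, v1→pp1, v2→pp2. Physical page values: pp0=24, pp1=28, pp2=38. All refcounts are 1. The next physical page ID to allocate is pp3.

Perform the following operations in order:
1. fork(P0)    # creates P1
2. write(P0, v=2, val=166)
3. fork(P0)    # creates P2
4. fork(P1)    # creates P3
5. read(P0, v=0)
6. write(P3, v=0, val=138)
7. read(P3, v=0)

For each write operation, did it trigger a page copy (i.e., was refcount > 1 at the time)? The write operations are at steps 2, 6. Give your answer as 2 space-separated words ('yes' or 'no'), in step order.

Op 1: fork(P0) -> P1. 3 ppages; refcounts: pp0:2 pp1:2 pp2:2
Op 2: write(P0, v2, 166). refcount(pp2)=2>1 -> COPY to pp3. 4 ppages; refcounts: pp0:2 pp1:2 pp2:1 pp3:1
Op 3: fork(P0) -> P2. 4 ppages; refcounts: pp0:3 pp1:3 pp2:1 pp3:2
Op 4: fork(P1) -> P3. 4 ppages; refcounts: pp0:4 pp1:4 pp2:2 pp3:2
Op 5: read(P0, v0) -> 24. No state change.
Op 6: write(P3, v0, 138). refcount(pp0)=4>1 -> COPY to pp4. 5 ppages; refcounts: pp0:3 pp1:4 pp2:2 pp3:2 pp4:1
Op 7: read(P3, v0) -> 138. No state change.

yes yes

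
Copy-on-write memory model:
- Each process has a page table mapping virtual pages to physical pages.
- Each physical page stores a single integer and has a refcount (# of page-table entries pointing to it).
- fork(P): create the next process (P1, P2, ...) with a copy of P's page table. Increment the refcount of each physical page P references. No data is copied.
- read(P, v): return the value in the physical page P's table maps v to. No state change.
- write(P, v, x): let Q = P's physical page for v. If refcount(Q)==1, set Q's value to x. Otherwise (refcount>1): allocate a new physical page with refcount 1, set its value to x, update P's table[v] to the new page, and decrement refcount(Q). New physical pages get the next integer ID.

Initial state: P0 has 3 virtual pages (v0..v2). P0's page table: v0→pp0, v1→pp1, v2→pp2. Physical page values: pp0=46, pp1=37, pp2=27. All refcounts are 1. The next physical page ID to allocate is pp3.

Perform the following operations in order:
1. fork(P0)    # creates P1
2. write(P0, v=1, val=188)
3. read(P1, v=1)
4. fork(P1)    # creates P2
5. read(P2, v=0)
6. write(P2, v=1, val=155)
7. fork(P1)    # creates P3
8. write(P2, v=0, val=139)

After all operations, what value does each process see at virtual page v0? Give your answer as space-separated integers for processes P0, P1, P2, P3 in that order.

Answer: 46 46 139 46

Derivation:
Op 1: fork(P0) -> P1. 3 ppages; refcounts: pp0:2 pp1:2 pp2:2
Op 2: write(P0, v1, 188). refcount(pp1)=2>1 -> COPY to pp3. 4 ppages; refcounts: pp0:2 pp1:1 pp2:2 pp3:1
Op 3: read(P1, v1) -> 37. No state change.
Op 4: fork(P1) -> P2. 4 ppages; refcounts: pp0:3 pp1:2 pp2:3 pp3:1
Op 5: read(P2, v0) -> 46. No state change.
Op 6: write(P2, v1, 155). refcount(pp1)=2>1 -> COPY to pp4. 5 ppages; refcounts: pp0:3 pp1:1 pp2:3 pp3:1 pp4:1
Op 7: fork(P1) -> P3. 5 ppages; refcounts: pp0:4 pp1:2 pp2:4 pp3:1 pp4:1
Op 8: write(P2, v0, 139). refcount(pp0)=4>1 -> COPY to pp5. 6 ppages; refcounts: pp0:3 pp1:2 pp2:4 pp3:1 pp4:1 pp5:1
P0: v0 -> pp0 = 46
P1: v0 -> pp0 = 46
P2: v0 -> pp5 = 139
P3: v0 -> pp0 = 46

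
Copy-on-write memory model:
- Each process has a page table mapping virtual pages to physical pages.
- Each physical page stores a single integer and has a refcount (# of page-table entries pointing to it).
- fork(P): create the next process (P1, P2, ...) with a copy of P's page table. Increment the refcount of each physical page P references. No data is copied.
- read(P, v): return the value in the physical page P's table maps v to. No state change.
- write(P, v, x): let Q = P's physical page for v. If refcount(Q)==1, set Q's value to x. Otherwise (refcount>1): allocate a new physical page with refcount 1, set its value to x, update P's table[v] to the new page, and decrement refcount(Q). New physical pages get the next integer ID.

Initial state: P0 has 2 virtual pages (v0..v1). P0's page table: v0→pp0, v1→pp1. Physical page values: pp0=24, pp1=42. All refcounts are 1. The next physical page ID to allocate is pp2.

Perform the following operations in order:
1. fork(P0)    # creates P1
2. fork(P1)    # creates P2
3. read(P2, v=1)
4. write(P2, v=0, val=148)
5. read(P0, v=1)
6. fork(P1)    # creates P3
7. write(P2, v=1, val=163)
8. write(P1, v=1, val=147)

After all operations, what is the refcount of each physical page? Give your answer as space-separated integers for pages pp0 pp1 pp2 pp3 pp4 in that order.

Answer: 3 2 1 1 1

Derivation:
Op 1: fork(P0) -> P1. 2 ppages; refcounts: pp0:2 pp1:2
Op 2: fork(P1) -> P2. 2 ppages; refcounts: pp0:3 pp1:3
Op 3: read(P2, v1) -> 42. No state change.
Op 4: write(P2, v0, 148). refcount(pp0)=3>1 -> COPY to pp2. 3 ppages; refcounts: pp0:2 pp1:3 pp2:1
Op 5: read(P0, v1) -> 42. No state change.
Op 6: fork(P1) -> P3. 3 ppages; refcounts: pp0:3 pp1:4 pp2:1
Op 7: write(P2, v1, 163). refcount(pp1)=4>1 -> COPY to pp3. 4 ppages; refcounts: pp0:3 pp1:3 pp2:1 pp3:1
Op 8: write(P1, v1, 147). refcount(pp1)=3>1 -> COPY to pp4. 5 ppages; refcounts: pp0:3 pp1:2 pp2:1 pp3:1 pp4:1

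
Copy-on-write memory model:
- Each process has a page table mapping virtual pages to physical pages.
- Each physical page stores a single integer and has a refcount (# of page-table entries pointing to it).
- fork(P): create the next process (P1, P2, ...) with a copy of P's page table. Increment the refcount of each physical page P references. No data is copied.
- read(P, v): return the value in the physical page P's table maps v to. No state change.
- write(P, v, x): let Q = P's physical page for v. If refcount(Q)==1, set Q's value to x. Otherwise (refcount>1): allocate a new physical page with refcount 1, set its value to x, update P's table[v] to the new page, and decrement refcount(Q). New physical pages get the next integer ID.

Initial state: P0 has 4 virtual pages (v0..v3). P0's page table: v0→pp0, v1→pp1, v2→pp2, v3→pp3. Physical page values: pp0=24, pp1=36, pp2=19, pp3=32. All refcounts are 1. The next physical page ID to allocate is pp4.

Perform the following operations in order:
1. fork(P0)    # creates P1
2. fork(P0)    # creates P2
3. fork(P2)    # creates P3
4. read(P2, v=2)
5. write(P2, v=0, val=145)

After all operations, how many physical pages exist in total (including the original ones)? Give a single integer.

Op 1: fork(P0) -> P1. 4 ppages; refcounts: pp0:2 pp1:2 pp2:2 pp3:2
Op 2: fork(P0) -> P2. 4 ppages; refcounts: pp0:3 pp1:3 pp2:3 pp3:3
Op 3: fork(P2) -> P3. 4 ppages; refcounts: pp0:4 pp1:4 pp2:4 pp3:4
Op 4: read(P2, v2) -> 19. No state change.
Op 5: write(P2, v0, 145). refcount(pp0)=4>1 -> COPY to pp4. 5 ppages; refcounts: pp0:3 pp1:4 pp2:4 pp3:4 pp4:1

Answer: 5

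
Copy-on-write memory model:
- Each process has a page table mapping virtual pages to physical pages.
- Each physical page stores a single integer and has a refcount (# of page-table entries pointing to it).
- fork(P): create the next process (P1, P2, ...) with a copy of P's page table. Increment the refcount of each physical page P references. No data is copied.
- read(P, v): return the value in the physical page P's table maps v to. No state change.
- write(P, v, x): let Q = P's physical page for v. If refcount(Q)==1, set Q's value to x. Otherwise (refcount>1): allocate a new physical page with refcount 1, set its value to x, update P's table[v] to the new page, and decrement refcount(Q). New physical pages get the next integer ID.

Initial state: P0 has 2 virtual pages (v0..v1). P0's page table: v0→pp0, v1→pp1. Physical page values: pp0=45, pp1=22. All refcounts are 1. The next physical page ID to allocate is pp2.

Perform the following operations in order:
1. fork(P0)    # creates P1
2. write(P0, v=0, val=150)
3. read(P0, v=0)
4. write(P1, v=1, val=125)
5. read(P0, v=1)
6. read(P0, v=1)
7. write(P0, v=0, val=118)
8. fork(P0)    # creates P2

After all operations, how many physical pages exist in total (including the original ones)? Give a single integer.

Op 1: fork(P0) -> P1. 2 ppages; refcounts: pp0:2 pp1:2
Op 2: write(P0, v0, 150). refcount(pp0)=2>1 -> COPY to pp2. 3 ppages; refcounts: pp0:1 pp1:2 pp2:1
Op 3: read(P0, v0) -> 150. No state change.
Op 4: write(P1, v1, 125). refcount(pp1)=2>1 -> COPY to pp3. 4 ppages; refcounts: pp0:1 pp1:1 pp2:1 pp3:1
Op 5: read(P0, v1) -> 22. No state change.
Op 6: read(P0, v1) -> 22. No state change.
Op 7: write(P0, v0, 118). refcount(pp2)=1 -> write in place. 4 ppages; refcounts: pp0:1 pp1:1 pp2:1 pp3:1
Op 8: fork(P0) -> P2. 4 ppages; refcounts: pp0:1 pp1:2 pp2:2 pp3:1

Answer: 4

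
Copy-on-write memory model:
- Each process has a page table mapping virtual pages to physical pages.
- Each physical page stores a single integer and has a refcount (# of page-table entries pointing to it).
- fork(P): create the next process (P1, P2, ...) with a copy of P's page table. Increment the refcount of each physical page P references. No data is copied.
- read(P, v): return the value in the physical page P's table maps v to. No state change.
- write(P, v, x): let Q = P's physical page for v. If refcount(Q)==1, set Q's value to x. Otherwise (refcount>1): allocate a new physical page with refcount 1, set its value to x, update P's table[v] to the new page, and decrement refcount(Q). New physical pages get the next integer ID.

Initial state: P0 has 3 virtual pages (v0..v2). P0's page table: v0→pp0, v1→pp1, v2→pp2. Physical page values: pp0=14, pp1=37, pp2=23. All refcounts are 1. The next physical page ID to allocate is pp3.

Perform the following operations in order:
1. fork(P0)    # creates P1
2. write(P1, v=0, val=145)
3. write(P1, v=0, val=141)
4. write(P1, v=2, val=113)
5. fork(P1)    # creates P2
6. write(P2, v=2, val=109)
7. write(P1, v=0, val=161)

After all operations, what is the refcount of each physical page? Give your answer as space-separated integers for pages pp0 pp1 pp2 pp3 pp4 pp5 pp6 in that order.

Answer: 1 3 1 1 1 1 1

Derivation:
Op 1: fork(P0) -> P1. 3 ppages; refcounts: pp0:2 pp1:2 pp2:2
Op 2: write(P1, v0, 145). refcount(pp0)=2>1 -> COPY to pp3. 4 ppages; refcounts: pp0:1 pp1:2 pp2:2 pp3:1
Op 3: write(P1, v0, 141). refcount(pp3)=1 -> write in place. 4 ppages; refcounts: pp0:1 pp1:2 pp2:2 pp3:1
Op 4: write(P1, v2, 113). refcount(pp2)=2>1 -> COPY to pp4. 5 ppages; refcounts: pp0:1 pp1:2 pp2:1 pp3:1 pp4:1
Op 5: fork(P1) -> P2. 5 ppages; refcounts: pp0:1 pp1:3 pp2:1 pp3:2 pp4:2
Op 6: write(P2, v2, 109). refcount(pp4)=2>1 -> COPY to pp5. 6 ppages; refcounts: pp0:1 pp1:3 pp2:1 pp3:2 pp4:1 pp5:1
Op 7: write(P1, v0, 161). refcount(pp3)=2>1 -> COPY to pp6. 7 ppages; refcounts: pp0:1 pp1:3 pp2:1 pp3:1 pp4:1 pp5:1 pp6:1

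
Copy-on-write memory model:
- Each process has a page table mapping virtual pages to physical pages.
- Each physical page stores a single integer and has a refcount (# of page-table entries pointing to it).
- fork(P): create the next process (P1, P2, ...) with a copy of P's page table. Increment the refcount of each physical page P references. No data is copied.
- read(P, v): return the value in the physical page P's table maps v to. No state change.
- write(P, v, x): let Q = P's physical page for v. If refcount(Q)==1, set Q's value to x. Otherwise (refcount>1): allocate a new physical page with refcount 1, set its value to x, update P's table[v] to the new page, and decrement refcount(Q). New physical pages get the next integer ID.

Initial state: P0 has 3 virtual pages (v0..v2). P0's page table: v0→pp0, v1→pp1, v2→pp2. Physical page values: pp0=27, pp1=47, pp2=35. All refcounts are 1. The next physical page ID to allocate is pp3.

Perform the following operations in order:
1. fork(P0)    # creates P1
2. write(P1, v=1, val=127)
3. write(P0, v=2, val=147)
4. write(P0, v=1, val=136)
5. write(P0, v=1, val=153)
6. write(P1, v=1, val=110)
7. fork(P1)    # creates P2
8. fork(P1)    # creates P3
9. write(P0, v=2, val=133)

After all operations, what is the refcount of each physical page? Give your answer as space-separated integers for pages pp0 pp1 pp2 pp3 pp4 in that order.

Answer: 4 1 3 3 1

Derivation:
Op 1: fork(P0) -> P1. 3 ppages; refcounts: pp0:2 pp1:2 pp2:2
Op 2: write(P1, v1, 127). refcount(pp1)=2>1 -> COPY to pp3. 4 ppages; refcounts: pp0:2 pp1:1 pp2:2 pp3:1
Op 3: write(P0, v2, 147). refcount(pp2)=2>1 -> COPY to pp4. 5 ppages; refcounts: pp0:2 pp1:1 pp2:1 pp3:1 pp4:1
Op 4: write(P0, v1, 136). refcount(pp1)=1 -> write in place. 5 ppages; refcounts: pp0:2 pp1:1 pp2:1 pp3:1 pp4:1
Op 5: write(P0, v1, 153). refcount(pp1)=1 -> write in place. 5 ppages; refcounts: pp0:2 pp1:1 pp2:1 pp3:1 pp4:1
Op 6: write(P1, v1, 110). refcount(pp3)=1 -> write in place. 5 ppages; refcounts: pp0:2 pp1:1 pp2:1 pp3:1 pp4:1
Op 7: fork(P1) -> P2. 5 ppages; refcounts: pp0:3 pp1:1 pp2:2 pp3:2 pp4:1
Op 8: fork(P1) -> P3. 5 ppages; refcounts: pp0:4 pp1:1 pp2:3 pp3:3 pp4:1
Op 9: write(P0, v2, 133). refcount(pp4)=1 -> write in place. 5 ppages; refcounts: pp0:4 pp1:1 pp2:3 pp3:3 pp4:1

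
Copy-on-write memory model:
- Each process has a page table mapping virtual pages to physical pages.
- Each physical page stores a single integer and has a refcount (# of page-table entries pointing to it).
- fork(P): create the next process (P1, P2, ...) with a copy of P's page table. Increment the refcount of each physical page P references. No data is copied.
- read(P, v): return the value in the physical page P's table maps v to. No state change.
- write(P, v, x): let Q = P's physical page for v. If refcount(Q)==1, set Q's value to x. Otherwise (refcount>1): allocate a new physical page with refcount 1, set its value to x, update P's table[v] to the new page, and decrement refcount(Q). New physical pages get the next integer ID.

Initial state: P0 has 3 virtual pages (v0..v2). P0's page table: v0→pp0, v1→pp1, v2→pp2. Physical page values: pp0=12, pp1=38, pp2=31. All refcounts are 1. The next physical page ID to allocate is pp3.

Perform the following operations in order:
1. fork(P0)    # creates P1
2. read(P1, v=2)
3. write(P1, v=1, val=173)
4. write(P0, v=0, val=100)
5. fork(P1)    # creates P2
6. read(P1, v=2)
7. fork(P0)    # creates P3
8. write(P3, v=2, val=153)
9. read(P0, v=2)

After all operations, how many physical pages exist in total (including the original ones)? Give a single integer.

Answer: 6

Derivation:
Op 1: fork(P0) -> P1. 3 ppages; refcounts: pp0:2 pp1:2 pp2:2
Op 2: read(P1, v2) -> 31. No state change.
Op 3: write(P1, v1, 173). refcount(pp1)=2>1 -> COPY to pp3. 4 ppages; refcounts: pp0:2 pp1:1 pp2:2 pp3:1
Op 4: write(P0, v0, 100). refcount(pp0)=2>1 -> COPY to pp4. 5 ppages; refcounts: pp0:1 pp1:1 pp2:2 pp3:1 pp4:1
Op 5: fork(P1) -> P2. 5 ppages; refcounts: pp0:2 pp1:1 pp2:3 pp3:2 pp4:1
Op 6: read(P1, v2) -> 31. No state change.
Op 7: fork(P0) -> P3. 5 ppages; refcounts: pp0:2 pp1:2 pp2:4 pp3:2 pp4:2
Op 8: write(P3, v2, 153). refcount(pp2)=4>1 -> COPY to pp5. 6 ppages; refcounts: pp0:2 pp1:2 pp2:3 pp3:2 pp4:2 pp5:1
Op 9: read(P0, v2) -> 31. No state change.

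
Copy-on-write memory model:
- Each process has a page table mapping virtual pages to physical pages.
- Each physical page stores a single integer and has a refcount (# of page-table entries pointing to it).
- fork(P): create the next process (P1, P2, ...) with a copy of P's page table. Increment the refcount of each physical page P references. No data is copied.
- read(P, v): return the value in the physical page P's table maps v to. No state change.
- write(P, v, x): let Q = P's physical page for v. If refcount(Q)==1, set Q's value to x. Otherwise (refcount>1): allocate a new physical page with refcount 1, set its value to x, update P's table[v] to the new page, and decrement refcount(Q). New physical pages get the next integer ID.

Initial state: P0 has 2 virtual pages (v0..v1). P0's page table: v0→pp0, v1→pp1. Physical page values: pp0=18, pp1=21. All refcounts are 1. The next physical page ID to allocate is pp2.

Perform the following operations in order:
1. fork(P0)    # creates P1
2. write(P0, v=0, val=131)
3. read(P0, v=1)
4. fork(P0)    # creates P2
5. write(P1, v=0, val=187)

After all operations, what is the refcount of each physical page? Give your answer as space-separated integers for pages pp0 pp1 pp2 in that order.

Op 1: fork(P0) -> P1. 2 ppages; refcounts: pp0:2 pp1:2
Op 2: write(P0, v0, 131). refcount(pp0)=2>1 -> COPY to pp2. 3 ppages; refcounts: pp0:1 pp1:2 pp2:1
Op 3: read(P0, v1) -> 21. No state change.
Op 4: fork(P0) -> P2. 3 ppages; refcounts: pp0:1 pp1:3 pp2:2
Op 5: write(P1, v0, 187). refcount(pp0)=1 -> write in place. 3 ppages; refcounts: pp0:1 pp1:3 pp2:2

Answer: 1 3 2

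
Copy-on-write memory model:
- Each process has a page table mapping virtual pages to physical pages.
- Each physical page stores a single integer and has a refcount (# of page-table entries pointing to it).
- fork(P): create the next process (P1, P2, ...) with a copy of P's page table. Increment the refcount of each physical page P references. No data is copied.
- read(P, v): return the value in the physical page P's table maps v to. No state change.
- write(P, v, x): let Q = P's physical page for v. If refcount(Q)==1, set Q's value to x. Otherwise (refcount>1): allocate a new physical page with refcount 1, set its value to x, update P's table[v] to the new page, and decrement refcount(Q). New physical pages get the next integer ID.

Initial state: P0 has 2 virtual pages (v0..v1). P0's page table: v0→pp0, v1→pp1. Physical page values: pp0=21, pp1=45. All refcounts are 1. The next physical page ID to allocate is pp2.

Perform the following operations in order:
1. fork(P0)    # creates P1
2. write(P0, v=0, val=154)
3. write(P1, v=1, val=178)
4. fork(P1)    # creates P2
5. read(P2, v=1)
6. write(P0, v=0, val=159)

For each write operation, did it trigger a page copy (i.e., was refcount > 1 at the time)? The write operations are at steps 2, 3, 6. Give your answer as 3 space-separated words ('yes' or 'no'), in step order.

Op 1: fork(P0) -> P1. 2 ppages; refcounts: pp0:2 pp1:2
Op 2: write(P0, v0, 154). refcount(pp0)=2>1 -> COPY to pp2. 3 ppages; refcounts: pp0:1 pp1:2 pp2:1
Op 3: write(P1, v1, 178). refcount(pp1)=2>1 -> COPY to pp3. 4 ppages; refcounts: pp0:1 pp1:1 pp2:1 pp3:1
Op 4: fork(P1) -> P2. 4 ppages; refcounts: pp0:2 pp1:1 pp2:1 pp3:2
Op 5: read(P2, v1) -> 178. No state change.
Op 6: write(P0, v0, 159). refcount(pp2)=1 -> write in place. 4 ppages; refcounts: pp0:2 pp1:1 pp2:1 pp3:2

yes yes no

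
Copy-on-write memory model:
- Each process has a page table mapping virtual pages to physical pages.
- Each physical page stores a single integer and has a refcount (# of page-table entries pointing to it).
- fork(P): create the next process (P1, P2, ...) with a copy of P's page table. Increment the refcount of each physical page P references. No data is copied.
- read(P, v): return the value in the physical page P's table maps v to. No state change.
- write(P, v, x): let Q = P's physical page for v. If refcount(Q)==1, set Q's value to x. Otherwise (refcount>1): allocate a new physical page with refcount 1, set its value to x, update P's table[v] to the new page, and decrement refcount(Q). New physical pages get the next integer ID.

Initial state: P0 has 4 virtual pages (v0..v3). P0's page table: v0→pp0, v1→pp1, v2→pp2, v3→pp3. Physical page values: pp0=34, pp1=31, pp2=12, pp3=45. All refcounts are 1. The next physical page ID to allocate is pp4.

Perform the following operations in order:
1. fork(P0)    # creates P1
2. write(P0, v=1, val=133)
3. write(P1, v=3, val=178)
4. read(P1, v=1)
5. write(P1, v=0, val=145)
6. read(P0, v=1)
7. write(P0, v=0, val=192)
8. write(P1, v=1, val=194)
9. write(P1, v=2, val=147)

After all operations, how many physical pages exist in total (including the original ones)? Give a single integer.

Op 1: fork(P0) -> P1. 4 ppages; refcounts: pp0:2 pp1:2 pp2:2 pp3:2
Op 2: write(P0, v1, 133). refcount(pp1)=2>1 -> COPY to pp4. 5 ppages; refcounts: pp0:2 pp1:1 pp2:2 pp3:2 pp4:1
Op 3: write(P1, v3, 178). refcount(pp3)=2>1 -> COPY to pp5. 6 ppages; refcounts: pp0:2 pp1:1 pp2:2 pp3:1 pp4:1 pp5:1
Op 4: read(P1, v1) -> 31. No state change.
Op 5: write(P1, v0, 145). refcount(pp0)=2>1 -> COPY to pp6. 7 ppages; refcounts: pp0:1 pp1:1 pp2:2 pp3:1 pp4:1 pp5:1 pp6:1
Op 6: read(P0, v1) -> 133. No state change.
Op 7: write(P0, v0, 192). refcount(pp0)=1 -> write in place. 7 ppages; refcounts: pp0:1 pp1:1 pp2:2 pp3:1 pp4:1 pp5:1 pp6:1
Op 8: write(P1, v1, 194). refcount(pp1)=1 -> write in place. 7 ppages; refcounts: pp0:1 pp1:1 pp2:2 pp3:1 pp4:1 pp5:1 pp6:1
Op 9: write(P1, v2, 147). refcount(pp2)=2>1 -> COPY to pp7. 8 ppages; refcounts: pp0:1 pp1:1 pp2:1 pp3:1 pp4:1 pp5:1 pp6:1 pp7:1

Answer: 8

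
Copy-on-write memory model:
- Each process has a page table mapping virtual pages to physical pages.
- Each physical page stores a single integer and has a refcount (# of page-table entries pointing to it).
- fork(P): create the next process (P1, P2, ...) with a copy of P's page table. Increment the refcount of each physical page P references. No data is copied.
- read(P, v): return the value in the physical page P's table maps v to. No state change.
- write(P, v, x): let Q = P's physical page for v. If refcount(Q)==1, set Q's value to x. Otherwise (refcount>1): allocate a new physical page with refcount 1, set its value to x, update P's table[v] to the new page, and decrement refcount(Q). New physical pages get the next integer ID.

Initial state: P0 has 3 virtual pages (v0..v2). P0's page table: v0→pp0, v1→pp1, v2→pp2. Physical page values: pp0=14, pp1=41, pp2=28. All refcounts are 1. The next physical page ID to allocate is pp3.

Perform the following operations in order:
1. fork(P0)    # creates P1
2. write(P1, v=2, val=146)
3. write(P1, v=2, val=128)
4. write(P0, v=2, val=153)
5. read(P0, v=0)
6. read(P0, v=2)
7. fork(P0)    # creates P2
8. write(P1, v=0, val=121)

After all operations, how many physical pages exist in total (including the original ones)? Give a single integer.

Op 1: fork(P0) -> P1. 3 ppages; refcounts: pp0:2 pp1:2 pp2:2
Op 2: write(P1, v2, 146). refcount(pp2)=2>1 -> COPY to pp3. 4 ppages; refcounts: pp0:2 pp1:2 pp2:1 pp3:1
Op 3: write(P1, v2, 128). refcount(pp3)=1 -> write in place. 4 ppages; refcounts: pp0:2 pp1:2 pp2:1 pp3:1
Op 4: write(P0, v2, 153). refcount(pp2)=1 -> write in place. 4 ppages; refcounts: pp0:2 pp1:2 pp2:1 pp3:1
Op 5: read(P0, v0) -> 14. No state change.
Op 6: read(P0, v2) -> 153. No state change.
Op 7: fork(P0) -> P2. 4 ppages; refcounts: pp0:3 pp1:3 pp2:2 pp3:1
Op 8: write(P1, v0, 121). refcount(pp0)=3>1 -> COPY to pp4. 5 ppages; refcounts: pp0:2 pp1:3 pp2:2 pp3:1 pp4:1

Answer: 5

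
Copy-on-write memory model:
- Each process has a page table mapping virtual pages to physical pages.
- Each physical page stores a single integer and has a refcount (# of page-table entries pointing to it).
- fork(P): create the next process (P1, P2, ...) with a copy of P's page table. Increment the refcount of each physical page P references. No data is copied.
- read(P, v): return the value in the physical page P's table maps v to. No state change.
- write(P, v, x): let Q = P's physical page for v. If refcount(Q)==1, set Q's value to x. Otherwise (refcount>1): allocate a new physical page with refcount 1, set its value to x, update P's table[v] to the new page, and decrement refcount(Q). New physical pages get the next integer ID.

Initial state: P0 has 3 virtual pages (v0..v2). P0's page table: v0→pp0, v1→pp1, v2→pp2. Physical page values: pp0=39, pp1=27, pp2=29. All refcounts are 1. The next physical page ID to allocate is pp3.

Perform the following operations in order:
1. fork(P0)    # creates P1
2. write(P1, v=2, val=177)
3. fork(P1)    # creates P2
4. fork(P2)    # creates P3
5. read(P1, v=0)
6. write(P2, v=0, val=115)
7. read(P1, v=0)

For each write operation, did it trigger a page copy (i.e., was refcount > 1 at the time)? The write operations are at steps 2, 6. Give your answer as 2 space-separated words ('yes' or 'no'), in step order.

Op 1: fork(P0) -> P1. 3 ppages; refcounts: pp0:2 pp1:2 pp2:2
Op 2: write(P1, v2, 177). refcount(pp2)=2>1 -> COPY to pp3. 4 ppages; refcounts: pp0:2 pp1:2 pp2:1 pp3:1
Op 3: fork(P1) -> P2. 4 ppages; refcounts: pp0:3 pp1:3 pp2:1 pp3:2
Op 4: fork(P2) -> P3. 4 ppages; refcounts: pp0:4 pp1:4 pp2:1 pp3:3
Op 5: read(P1, v0) -> 39. No state change.
Op 6: write(P2, v0, 115). refcount(pp0)=4>1 -> COPY to pp4. 5 ppages; refcounts: pp0:3 pp1:4 pp2:1 pp3:3 pp4:1
Op 7: read(P1, v0) -> 39. No state change.

yes yes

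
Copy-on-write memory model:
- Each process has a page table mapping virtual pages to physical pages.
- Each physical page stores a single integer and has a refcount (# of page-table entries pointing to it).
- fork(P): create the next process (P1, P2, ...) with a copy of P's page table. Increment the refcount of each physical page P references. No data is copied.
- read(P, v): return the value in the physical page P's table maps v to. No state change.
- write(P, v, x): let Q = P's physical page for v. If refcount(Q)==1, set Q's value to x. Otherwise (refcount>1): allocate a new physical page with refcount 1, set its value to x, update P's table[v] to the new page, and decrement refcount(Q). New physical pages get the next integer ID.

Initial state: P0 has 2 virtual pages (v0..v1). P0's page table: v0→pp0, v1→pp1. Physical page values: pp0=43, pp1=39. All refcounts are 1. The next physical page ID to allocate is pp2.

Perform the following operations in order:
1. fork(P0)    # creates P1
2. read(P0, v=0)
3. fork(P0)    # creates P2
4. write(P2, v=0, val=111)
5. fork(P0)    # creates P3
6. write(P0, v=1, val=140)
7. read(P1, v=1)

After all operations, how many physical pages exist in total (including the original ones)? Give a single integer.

Answer: 4

Derivation:
Op 1: fork(P0) -> P1. 2 ppages; refcounts: pp0:2 pp1:2
Op 2: read(P0, v0) -> 43. No state change.
Op 3: fork(P0) -> P2. 2 ppages; refcounts: pp0:3 pp1:3
Op 4: write(P2, v0, 111). refcount(pp0)=3>1 -> COPY to pp2. 3 ppages; refcounts: pp0:2 pp1:3 pp2:1
Op 5: fork(P0) -> P3. 3 ppages; refcounts: pp0:3 pp1:4 pp2:1
Op 6: write(P0, v1, 140). refcount(pp1)=4>1 -> COPY to pp3. 4 ppages; refcounts: pp0:3 pp1:3 pp2:1 pp3:1
Op 7: read(P1, v1) -> 39. No state change.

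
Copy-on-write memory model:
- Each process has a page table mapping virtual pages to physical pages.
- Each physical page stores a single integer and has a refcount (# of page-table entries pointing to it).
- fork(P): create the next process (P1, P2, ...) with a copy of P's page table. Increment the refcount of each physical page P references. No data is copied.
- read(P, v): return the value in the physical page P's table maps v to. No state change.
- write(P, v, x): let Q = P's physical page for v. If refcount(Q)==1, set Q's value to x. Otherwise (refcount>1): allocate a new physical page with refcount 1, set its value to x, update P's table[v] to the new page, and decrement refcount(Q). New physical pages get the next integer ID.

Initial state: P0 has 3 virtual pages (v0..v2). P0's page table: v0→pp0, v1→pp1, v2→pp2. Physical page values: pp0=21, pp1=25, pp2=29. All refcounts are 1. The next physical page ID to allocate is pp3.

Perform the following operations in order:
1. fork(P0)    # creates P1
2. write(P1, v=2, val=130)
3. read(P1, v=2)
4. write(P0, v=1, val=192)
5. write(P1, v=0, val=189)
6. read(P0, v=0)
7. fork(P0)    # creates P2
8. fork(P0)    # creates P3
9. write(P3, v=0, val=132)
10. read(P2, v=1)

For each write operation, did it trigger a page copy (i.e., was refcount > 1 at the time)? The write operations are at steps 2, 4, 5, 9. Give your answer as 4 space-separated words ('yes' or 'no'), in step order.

Op 1: fork(P0) -> P1. 3 ppages; refcounts: pp0:2 pp1:2 pp2:2
Op 2: write(P1, v2, 130). refcount(pp2)=2>1 -> COPY to pp3. 4 ppages; refcounts: pp0:2 pp1:2 pp2:1 pp3:1
Op 3: read(P1, v2) -> 130. No state change.
Op 4: write(P0, v1, 192). refcount(pp1)=2>1 -> COPY to pp4. 5 ppages; refcounts: pp0:2 pp1:1 pp2:1 pp3:1 pp4:1
Op 5: write(P1, v0, 189). refcount(pp0)=2>1 -> COPY to pp5. 6 ppages; refcounts: pp0:1 pp1:1 pp2:1 pp3:1 pp4:1 pp5:1
Op 6: read(P0, v0) -> 21. No state change.
Op 7: fork(P0) -> P2. 6 ppages; refcounts: pp0:2 pp1:1 pp2:2 pp3:1 pp4:2 pp5:1
Op 8: fork(P0) -> P3. 6 ppages; refcounts: pp0:3 pp1:1 pp2:3 pp3:1 pp4:3 pp5:1
Op 9: write(P3, v0, 132). refcount(pp0)=3>1 -> COPY to pp6. 7 ppages; refcounts: pp0:2 pp1:1 pp2:3 pp3:1 pp4:3 pp5:1 pp6:1
Op 10: read(P2, v1) -> 192. No state change.

yes yes yes yes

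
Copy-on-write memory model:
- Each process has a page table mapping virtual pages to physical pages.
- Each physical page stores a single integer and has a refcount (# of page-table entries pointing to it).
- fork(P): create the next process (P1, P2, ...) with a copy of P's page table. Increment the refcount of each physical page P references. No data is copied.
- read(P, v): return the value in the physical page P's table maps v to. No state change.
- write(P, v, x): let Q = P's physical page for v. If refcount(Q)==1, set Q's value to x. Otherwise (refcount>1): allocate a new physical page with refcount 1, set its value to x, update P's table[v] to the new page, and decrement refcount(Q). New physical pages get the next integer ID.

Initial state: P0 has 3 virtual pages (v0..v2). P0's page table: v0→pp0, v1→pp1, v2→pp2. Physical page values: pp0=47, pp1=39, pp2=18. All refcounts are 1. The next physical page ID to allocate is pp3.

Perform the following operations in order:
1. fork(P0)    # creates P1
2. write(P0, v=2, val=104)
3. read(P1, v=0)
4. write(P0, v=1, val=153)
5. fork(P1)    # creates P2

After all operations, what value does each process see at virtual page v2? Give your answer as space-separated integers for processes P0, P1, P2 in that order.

Op 1: fork(P0) -> P1. 3 ppages; refcounts: pp0:2 pp1:2 pp2:2
Op 2: write(P0, v2, 104). refcount(pp2)=2>1 -> COPY to pp3. 4 ppages; refcounts: pp0:2 pp1:2 pp2:1 pp3:1
Op 3: read(P1, v0) -> 47. No state change.
Op 4: write(P0, v1, 153). refcount(pp1)=2>1 -> COPY to pp4. 5 ppages; refcounts: pp0:2 pp1:1 pp2:1 pp3:1 pp4:1
Op 5: fork(P1) -> P2. 5 ppages; refcounts: pp0:3 pp1:2 pp2:2 pp3:1 pp4:1
P0: v2 -> pp3 = 104
P1: v2 -> pp2 = 18
P2: v2 -> pp2 = 18

Answer: 104 18 18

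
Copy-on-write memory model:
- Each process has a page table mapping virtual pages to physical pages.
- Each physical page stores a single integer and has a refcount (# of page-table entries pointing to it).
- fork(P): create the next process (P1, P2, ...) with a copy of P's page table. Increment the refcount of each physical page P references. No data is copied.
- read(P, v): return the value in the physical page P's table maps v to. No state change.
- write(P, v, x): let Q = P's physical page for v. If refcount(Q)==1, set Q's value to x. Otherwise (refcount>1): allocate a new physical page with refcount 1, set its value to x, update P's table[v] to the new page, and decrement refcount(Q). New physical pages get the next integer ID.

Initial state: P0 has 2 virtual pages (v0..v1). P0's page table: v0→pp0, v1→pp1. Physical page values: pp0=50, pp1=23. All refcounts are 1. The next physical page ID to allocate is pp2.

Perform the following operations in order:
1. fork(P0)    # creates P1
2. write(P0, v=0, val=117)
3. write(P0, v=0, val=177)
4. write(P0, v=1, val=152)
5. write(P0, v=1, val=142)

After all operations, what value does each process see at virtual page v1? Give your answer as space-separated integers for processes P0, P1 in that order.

Op 1: fork(P0) -> P1. 2 ppages; refcounts: pp0:2 pp1:2
Op 2: write(P0, v0, 117). refcount(pp0)=2>1 -> COPY to pp2. 3 ppages; refcounts: pp0:1 pp1:2 pp2:1
Op 3: write(P0, v0, 177). refcount(pp2)=1 -> write in place. 3 ppages; refcounts: pp0:1 pp1:2 pp2:1
Op 4: write(P0, v1, 152). refcount(pp1)=2>1 -> COPY to pp3. 4 ppages; refcounts: pp0:1 pp1:1 pp2:1 pp3:1
Op 5: write(P0, v1, 142). refcount(pp3)=1 -> write in place. 4 ppages; refcounts: pp0:1 pp1:1 pp2:1 pp3:1
P0: v1 -> pp3 = 142
P1: v1 -> pp1 = 23

Answer: 142 23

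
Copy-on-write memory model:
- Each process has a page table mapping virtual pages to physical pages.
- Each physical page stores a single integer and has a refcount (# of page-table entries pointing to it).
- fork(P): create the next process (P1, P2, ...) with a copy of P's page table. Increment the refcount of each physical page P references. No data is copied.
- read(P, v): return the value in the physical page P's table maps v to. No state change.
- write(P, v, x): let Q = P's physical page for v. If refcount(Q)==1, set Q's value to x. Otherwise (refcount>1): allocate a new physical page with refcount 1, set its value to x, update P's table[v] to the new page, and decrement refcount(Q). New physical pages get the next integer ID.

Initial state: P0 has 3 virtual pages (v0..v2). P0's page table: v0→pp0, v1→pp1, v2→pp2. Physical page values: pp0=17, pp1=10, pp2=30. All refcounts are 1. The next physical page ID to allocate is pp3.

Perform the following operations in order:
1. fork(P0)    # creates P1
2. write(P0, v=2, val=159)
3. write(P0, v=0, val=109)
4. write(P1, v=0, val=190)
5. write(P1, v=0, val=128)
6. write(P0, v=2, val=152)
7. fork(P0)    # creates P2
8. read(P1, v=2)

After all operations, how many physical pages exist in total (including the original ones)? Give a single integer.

Answer: 5

Derivation:
Op 1: fork(P0) -> P1. 3 ppages; refcounts: pp0:2 pp1:2 pp2:2
Op 2: write(P0, v2, 159). refcount(pp2)=2>1 -> COPY to pp3. 4 ppages; refcounts: pp0:2 pp1:2 pp2:1 pp3:1
Op 3: write(P0, v0, 109). refcount(pp0)=2>1 -> COPY to pp4. 5 ppages; refcounts: pp0:1 pp1:2 pp2:1 pp3:1 pp4:1
Op 4: write(P1, v0, 190). refcount(pp0)=1 -> write in place. 5 ppages; refcounts: pp0:1 pp1:2 pp2:1 pp3:1 pp4:1
Op 5: write(P1, v0, 128). refcount(pp0)=1 -> write in place. 5 ppages; refcounts: pp0:1 pp1:2 pp2:1 pp3:1 pp4:1
Op 6: write(P0, v2, 152). refcount(pp3)=1 -> write in place. 5 ppages; refcounts: pp0:1 pp1:2 pp2:1 pp3:1 pp4:1
Op 7: fork(P0) -> P2. 5 ppages; refcounts: pp0:1 pp1:3 pp2:1 pp3:2 pp4:2
Op 8: read(P1, v2) -> 30. No state change.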